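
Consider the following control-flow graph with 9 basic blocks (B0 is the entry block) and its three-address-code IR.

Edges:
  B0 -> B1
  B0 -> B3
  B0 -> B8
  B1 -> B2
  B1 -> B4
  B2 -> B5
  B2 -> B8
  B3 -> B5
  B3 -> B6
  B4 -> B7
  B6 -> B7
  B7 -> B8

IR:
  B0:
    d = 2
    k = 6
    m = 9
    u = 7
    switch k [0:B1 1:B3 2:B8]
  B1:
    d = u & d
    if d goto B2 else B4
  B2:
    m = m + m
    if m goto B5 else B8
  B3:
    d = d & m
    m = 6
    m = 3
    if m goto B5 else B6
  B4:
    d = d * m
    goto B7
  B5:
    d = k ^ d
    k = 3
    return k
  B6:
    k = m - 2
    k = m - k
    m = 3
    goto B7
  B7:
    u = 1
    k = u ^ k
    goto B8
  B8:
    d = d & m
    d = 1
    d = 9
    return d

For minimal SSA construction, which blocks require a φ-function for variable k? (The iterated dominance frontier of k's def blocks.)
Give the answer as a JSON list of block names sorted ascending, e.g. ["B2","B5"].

Answer: ["B7", "B8"]

Derivation:
idom tree: B1←B0 B2←B1 B3←B0 B4←B1 B5←B0 B6←B3 B7←B0 B8←B0
Dom∩ at merges:
  B5: preds {B2,B3}: {B0,B1,B2} ∩ {B0,B3} = {B0}; idom=B0
  B7: preds {B4,B6}: {B0,B1,B4} ∩ {B0,B3,B6} = {B0}; idom=B0
  B8: preds {B0,B2,B7}: {B0} ∩ {B0,B1,B2} ∩ {B0,B7} = {B0}; idom=B0

DF derivation:
  join B5 pred B2: B2→B1 stop@B0
  join B5 pred B3: B3 stop@B0
  join B7 pred B4: B4→B1 stop@B0
  join B7 pred B6: B6→B3 stop@B0
  join B8 pred B0: · stop@B0
  join B8 pred B2: B2→B1 stop@B0
  join B8 pred B7: B7 stop@B0
  DF(B0)=∅
  DF(B1)={B5,B7,B8}
  DF(B2)={B5,B8}
  DF(B3)={B5,B7}
  DF(B4)={B7}
  DF(B5)=∅
  DF(B6)={B7}
  DF(B7)={B8}
  DF(B8)=∅

φ for k: defs {B0,B5,B6,B7}
  DF⁺ = {B7,B8}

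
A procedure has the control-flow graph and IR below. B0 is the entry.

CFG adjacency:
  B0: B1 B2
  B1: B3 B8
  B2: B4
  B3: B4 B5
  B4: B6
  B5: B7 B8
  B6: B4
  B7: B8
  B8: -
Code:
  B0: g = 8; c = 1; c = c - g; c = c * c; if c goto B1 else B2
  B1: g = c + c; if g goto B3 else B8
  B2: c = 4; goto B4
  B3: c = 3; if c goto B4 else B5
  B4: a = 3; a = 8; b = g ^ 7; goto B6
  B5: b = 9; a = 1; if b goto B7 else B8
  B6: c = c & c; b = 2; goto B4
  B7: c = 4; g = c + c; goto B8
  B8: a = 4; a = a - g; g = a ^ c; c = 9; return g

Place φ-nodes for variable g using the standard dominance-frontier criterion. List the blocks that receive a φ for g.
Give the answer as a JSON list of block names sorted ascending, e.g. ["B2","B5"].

idom tree: B1←B0 B2←B0 B3←B1 B4←B0 B5←B3 B6←B4 B7←B5 B8←B1
Join-block Dom:
  B4: preds {B2,B3,B6}: {B0,B2} ∩ {B0,B1,B3} ∩ {B0,B4,B6} = {B0}; idom=B0
  B8: preds {B1,B5,B7}: {B0,B1} ∩ {B0,B1,B3,B5} ∩ {B0,B1,B3,B5,B7} = {B0,B1}; idom=B1

DF derivation:
  join B4 pred B2: B2 stop@B0
  join B4 pred B3: B3→B1 stop@B0
  join B4 pred B6: B6→B4 stop@B0
  join B8 pred B1: · stop@B1
  join B8 pred B5: B5→B3 stop@B1
  join B8 pred B7: B7→B5→B3 stop@B1
  B0 → ∅
  B1 → {B4}
  B2 → {B4}
  B3 → {B4,B8}
  B4 → {B4}
  B5 → {B8}
  B6 → {B4}
  B7 → {B8}
  B8 → ∅

φ for g: defs {B0,B1,B7,B8}
  DF⁺ = {B4,B8}

Answer: ["B4", "B8"]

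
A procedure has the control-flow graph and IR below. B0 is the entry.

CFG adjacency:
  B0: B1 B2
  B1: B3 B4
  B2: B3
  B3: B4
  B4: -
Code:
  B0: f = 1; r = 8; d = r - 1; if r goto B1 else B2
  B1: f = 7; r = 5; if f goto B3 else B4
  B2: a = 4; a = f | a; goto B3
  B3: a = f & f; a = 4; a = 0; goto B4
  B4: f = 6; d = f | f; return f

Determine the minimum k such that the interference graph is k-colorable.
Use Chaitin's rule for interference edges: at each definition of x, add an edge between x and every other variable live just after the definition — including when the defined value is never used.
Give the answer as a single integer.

Answer: 3

Working:
Per-block:
  B0 def {d,f,r} use ∅
  B1 def {f,r} use ∅
  B2 def {a} use {f}
  B3 def {a} use {f}
  B4 def {d,f} use ∅

Liveness:
  B0: in=∅ out={f}
  B1: in=∅ out={f}
  B2: in={f} out={f}
  B3: in={f} out=∅
  B4: in=∅ out=∅

Interference:
  a↔{f}
  d↔{f,r}
  f↔{a,d,r}
  r↔{d,f}

Colouring:
  {d,f,r} pairwise interfere (3-clique) ⇒ χ ≥ 3
  3-colouring: c0={f}  c1={a,d}  c2={r}
  χ = 3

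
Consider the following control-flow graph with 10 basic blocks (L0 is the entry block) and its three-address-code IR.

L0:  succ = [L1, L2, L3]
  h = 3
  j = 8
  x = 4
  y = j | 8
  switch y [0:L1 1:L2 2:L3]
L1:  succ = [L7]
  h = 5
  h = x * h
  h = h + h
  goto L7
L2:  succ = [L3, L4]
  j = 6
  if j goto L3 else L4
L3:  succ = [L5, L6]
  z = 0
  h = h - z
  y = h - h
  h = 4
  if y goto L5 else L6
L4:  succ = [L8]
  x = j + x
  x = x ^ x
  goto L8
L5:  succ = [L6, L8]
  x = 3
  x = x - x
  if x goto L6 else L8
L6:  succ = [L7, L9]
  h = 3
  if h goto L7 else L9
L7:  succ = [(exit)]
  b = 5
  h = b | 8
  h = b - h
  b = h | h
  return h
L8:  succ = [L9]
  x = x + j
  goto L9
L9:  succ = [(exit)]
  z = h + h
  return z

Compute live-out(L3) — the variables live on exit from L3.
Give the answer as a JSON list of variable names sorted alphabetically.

Answer: ["h", "j"]

Analysis:
def/use:
  L0: def={h,j,x,y} ue=∅
  L1: def={h} ue={x}
  L2: def={j} ue=∅
  L3: def={h,y,z} ue={h}
  L4: def={x} ue={j,x}
  L5: def={x} ue=∅
  L6: def={h} ue=∅
  L7: def={b,h} ue=∅
  L8: def={x} ue={j,x}
  L9: def={z} ue={h}

Liveness:
  live L0: ∅→{h,j,x}
  live L1: {x}→∅
  live L2: {h,x}→{h,j,x}
  live L3: {h,j}→{h,j}
  live L4: {h,j,x}→{h,j,x}
  live L5: {h,j}→{h,j,x}
  live L6: ∅→{h}
  live L7: ∅→∅
  live L8: {h,j,x}→{h}
  live L9: {h}→∅

live-out(L3) = ["h", "j"]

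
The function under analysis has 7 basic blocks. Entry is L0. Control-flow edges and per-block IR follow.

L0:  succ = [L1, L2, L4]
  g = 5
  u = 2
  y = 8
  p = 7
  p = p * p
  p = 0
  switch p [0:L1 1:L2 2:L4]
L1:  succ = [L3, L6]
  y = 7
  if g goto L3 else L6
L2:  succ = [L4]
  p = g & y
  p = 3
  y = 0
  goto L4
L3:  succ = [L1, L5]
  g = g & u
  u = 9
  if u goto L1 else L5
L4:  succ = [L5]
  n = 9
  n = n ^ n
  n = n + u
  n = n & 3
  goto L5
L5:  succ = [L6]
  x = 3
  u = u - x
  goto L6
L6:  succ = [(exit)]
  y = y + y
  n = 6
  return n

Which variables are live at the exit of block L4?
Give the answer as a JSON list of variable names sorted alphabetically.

Answer: ["u", "y"]

Analysis:
Block summaries:
  L0: def={g,p,u,y} ue=∅
  L1: def={y} ue={g}
  L2: def={p,y} ue={g,y}
  L3: def={g,u} ue={g,u}
  L4: def={n} ue={u}
  L5: def={u,x} ue={u}
  L6: def={n,y} ue={y}

Liveness:
  L0: in=∅ out={g,u,y}
  L1: in={g,u} out={g,u,y}
  L2: in={g,u,y} out={u,y}
  L3: in={g,u,y} out={g,u,y}
  L4: in={u,y} out={u,y}
  L5: in={u,y} out={y}
  L6: in={y} out=∅

live-out(L4) = ["u", "y"]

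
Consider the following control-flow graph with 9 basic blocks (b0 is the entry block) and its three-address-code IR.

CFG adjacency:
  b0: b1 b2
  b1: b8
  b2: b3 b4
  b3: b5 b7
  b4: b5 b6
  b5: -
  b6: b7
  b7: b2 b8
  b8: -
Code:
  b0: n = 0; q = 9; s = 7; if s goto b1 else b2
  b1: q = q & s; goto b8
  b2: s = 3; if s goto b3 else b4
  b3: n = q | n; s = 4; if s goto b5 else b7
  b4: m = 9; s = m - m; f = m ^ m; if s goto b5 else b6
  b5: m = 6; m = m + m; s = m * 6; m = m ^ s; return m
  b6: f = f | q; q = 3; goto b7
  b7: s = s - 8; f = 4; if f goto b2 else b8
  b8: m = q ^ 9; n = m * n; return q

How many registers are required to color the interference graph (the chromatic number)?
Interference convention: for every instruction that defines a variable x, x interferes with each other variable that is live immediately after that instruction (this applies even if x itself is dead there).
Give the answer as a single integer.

Answer: 4

Working:
Block summaries:
  b0: {n,q,s} / ∅
  b1: {q} / {q,s}
  b2: {s} / ∅
  b3: {n,s} / {n,q}
  b4: {f,m,s} / ∅
  b5: {m,s} / ∅
  b6: {f,q} / {f,q}
  b7: {f,s} / {s}
  b8: {m,n} / {n,q}

Liveness:
  b0 li=∅ lo={n,q,s}
  b1 li={n,q,s} lo={n,q}
  b2 li={n,q} lo={n,q}
  b3 li={n,q} lo={n,q,s}
  b4 li={n,q} lo={f,n,q,s}
  b5 li=∅ lo=∅
  b6 li={f,n,q,s} lo={n,q,s}
  b7 li={n,q,s} lo={n,q}
  b8 li={n,q} lo=∅

Interfere edges:
  f↔{n,q,s}
  m↔{n,q,s}
  n↔{f,m,q,s}
  q↔{f,m,n,s}
  s↔{f,m,n,q}

Colouring:
  lower bound: {f,n,q,s} mutually conflict ⇒ χ ≥ 4
  4-colouring: c0={n}  c1={q}  c2={s}  c3={f,m}
  χ = 4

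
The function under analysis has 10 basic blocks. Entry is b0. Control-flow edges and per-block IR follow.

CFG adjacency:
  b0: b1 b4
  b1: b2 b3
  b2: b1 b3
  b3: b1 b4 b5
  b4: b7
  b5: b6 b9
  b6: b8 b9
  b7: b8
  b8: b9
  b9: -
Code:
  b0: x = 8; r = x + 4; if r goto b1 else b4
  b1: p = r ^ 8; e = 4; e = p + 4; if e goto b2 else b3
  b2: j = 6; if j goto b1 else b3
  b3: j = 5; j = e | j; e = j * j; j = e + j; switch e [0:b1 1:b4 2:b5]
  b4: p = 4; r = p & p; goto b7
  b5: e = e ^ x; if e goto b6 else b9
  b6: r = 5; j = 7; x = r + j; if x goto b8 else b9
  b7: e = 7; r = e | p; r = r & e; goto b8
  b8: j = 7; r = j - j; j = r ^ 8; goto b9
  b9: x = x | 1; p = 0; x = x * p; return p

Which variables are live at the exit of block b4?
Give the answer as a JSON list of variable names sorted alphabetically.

Answer: ["p", "x"]

Working:
Block summaries:
  b0: {r,x} / ∅
  b1: {e,p} / {r}
  b2: {j} / ∅
  b3: {e,j} / {e}
  b4: {p,r} / ∅
  b5: {e} / {e,x}
  b6: {j,r,x} / ∅
  b7: {e,r} / {p}
  b8: {j,r} / ∅
  b9: {p,x} / {x}

Liveness:
  b0: in=∅ out={r,x}
  b1: in={r,x} out={e,r,x}
  b2: in={e,r,x} out={e,r,x}
  b3: in={e,r,x} out={e,r,x}
  b4: in={x} out={p,x}
  b5: in={e,x} out={x}
  b6: in=∅ out={x}
  b7: in={p,x} out={x}
  b8: in={x} out={x}
  b9: in={x} out=∅

live-out(b4) = ["p", "x"]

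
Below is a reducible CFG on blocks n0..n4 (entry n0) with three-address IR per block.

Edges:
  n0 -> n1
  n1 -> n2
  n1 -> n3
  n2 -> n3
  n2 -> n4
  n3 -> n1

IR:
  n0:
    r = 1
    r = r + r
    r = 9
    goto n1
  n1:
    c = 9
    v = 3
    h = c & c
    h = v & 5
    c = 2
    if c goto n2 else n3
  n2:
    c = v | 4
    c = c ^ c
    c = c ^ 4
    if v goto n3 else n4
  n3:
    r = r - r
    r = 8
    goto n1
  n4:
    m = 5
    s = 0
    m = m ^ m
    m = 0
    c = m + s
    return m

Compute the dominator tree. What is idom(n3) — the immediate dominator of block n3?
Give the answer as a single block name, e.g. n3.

Answer: n1

Working:
idom tree: n1←n0 n2←n1 n3←n1 n4←n2
Join-block Dom:
  n1: preds {n0,n3}: {n0} ∩ {n0,n1,n3} = {n0}; idom=n0
  n3: preds {n1,n2}: {n0,n1} ∩ {n0,n1,n2} = {n0,n1}; idom=n1

idom(n3) = n1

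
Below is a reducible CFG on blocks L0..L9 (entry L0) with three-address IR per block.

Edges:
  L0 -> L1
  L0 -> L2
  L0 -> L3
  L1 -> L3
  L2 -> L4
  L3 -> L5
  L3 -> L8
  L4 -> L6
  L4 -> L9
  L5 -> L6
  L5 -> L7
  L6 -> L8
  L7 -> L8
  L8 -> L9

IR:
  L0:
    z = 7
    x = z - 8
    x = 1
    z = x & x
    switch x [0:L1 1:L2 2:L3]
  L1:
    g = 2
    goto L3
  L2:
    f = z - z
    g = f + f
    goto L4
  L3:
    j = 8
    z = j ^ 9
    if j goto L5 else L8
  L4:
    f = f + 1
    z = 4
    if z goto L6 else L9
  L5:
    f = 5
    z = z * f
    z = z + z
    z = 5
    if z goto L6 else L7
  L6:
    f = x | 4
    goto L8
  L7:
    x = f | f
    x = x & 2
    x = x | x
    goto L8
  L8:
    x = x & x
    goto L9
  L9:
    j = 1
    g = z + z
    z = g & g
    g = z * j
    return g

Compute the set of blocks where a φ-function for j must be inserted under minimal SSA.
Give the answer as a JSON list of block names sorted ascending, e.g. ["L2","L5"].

idom tree: L1←L0 L2←L0 L3←L0 L4←L2 L5←L3 L6←L0 L7←L5 L8←L0 L9←L0
Dom∩ at merges:
  L3: preds {L0,L1}: {L0} ∩ {L0,L1} = {L0}; idom=L0
  L6: preds {L4,L5}: {L0,L2,L4} ∩ {L0,L3,L5} = {L0}; idom=L0
  L8: preds {L3,L6,L7}: {L0,L3} ∩ {L0,L6} ∩ {L0,L3,L5,L7} = {L0}; idom=L0
  L9: preds {L4,L8}: {L0,L2,L4} ∩ {L0,L8} = {L0}; idom=L0

DF walk-up:
  join L3 pred L0: · stop@L0
  join L3 pred L1: L1 stop@L0
  join L6 pred L4: L4→L2 stop@L0
  join L6 pred L5: L5→L3 stop@L0
  join L8 pred L3: L3 stop@L0
  join L8 pred L6: L6 stop@L0
  join L8 pred L7: L7→L5→L3 stop@L0
  join L9 pred L4: L4→L2 stop@L0
  join L9 pred L8: L8 stop@L0
  DF(L0)=∅
  DF(L1)={L3}
  DF(L2)={L6,L9}
  DF(L3)={L6,L8}
  DF(L4)={L6,L9}
  DF(L5)={L6,L8}
  DF(L6)={L8}
  DF(L7)={L8}
  DF(L8)={L9}
  DF(L9)=∅

φ for j: defs {L3,L9}
  DF⁺ = {L6,L8,L9}

Answer: ["L6", "L8", "L9"]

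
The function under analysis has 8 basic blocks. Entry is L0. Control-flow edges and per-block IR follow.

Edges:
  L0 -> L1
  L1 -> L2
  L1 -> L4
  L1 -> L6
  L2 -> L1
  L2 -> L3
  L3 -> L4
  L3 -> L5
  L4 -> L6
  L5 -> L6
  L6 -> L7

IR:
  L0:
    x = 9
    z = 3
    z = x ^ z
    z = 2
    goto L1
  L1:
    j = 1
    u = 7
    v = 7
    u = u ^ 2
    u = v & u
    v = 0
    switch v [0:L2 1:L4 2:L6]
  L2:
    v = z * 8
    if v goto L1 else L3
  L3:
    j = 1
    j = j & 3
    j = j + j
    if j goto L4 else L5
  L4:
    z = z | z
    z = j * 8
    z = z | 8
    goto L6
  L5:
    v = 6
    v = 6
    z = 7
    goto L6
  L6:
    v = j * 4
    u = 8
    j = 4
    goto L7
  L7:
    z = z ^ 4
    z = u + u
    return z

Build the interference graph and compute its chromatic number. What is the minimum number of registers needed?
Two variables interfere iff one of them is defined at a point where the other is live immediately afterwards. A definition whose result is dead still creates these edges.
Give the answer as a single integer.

Per-block:
  L0 def {x,z} use ∅
  L1 def {j,u,v} use ∅
  L2 def {v} use {z}
  L3 def {j} use ∅
  L4 def {z} use {j,z}
  L5 def {v,z} use ∅
  L6 def {j,u,v} use {j}
  L7 def {z} use {u,z}

Backward fixpoint:
  L0 li=∅ lo={z}
  L1 li={z} lo={j,z}
  L2 li={z} lo={z}
  L3 li={z} lo={j,z}
  L4 li={j,z} lo={j,z}
  L5 li={j} lo={j,z}
  L6 li={j,z} lo={u,z}
  L7 li={u,z} lo=∅

Interference:
  j: {u,v,z}
  u: {j,v,z}
  v: {j,u,z}
  x: {z}
  z: {j,u,v,x}

Chromatic number:
  lower bound: {j,u,v,z} mutually conflict ⇒ χ ≥ 4
  assign j→R1 u→R2 v→R3 x→R1 z→R0 — no edge inside a register ⇒ χ ≤ 4
  χ = 4

Answer: 4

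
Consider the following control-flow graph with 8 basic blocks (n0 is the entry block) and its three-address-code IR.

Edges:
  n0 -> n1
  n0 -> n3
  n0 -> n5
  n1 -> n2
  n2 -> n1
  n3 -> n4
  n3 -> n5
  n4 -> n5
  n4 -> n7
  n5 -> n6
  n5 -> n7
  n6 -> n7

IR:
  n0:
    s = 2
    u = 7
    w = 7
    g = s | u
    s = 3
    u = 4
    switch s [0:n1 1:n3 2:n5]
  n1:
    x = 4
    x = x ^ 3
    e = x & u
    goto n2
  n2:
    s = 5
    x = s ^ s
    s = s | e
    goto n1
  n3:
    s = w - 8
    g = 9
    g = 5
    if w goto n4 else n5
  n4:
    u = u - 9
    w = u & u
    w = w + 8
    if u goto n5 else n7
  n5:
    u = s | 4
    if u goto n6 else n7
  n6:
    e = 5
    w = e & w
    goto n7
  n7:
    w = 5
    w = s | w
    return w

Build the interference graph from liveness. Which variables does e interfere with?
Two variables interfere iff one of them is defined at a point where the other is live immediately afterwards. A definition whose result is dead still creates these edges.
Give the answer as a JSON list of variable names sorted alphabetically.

Per-block:
  n0: {g,s,u,w} / ∅
  n1: {e,x} / {u}
  n2: {s,x} / {e}
  n3: {g,s} / {w}
  n4: {u,w} / {u}
  n5: {u} / {s}
  n6: {e,w} / {w}
  n7: {w} / {s}

Live sets:
  n0: in=∅ out={s,u,w}
  n1: in={u} out={e,u}
  n2: in={e,u} out={u}
  n3: in={u,w} out={s,u,w}
  n4: in={s,u} out={s,w}
  n5: in={s,w} out={s,w}
  n6: in={s,w} out={s}
  n7: in={s} out=∅

Conflict graph:
  e: {s,u,w,x}
  g: {s,u,w}
  s: {e,g,u,w,x}
  u: {e,g,s,w,x}
  w: {e,g,s,u}
  x: {e,s,u}

N(e) = ["s", "u", "w", "x"]

Answer: ["s", "u", "w", "x"]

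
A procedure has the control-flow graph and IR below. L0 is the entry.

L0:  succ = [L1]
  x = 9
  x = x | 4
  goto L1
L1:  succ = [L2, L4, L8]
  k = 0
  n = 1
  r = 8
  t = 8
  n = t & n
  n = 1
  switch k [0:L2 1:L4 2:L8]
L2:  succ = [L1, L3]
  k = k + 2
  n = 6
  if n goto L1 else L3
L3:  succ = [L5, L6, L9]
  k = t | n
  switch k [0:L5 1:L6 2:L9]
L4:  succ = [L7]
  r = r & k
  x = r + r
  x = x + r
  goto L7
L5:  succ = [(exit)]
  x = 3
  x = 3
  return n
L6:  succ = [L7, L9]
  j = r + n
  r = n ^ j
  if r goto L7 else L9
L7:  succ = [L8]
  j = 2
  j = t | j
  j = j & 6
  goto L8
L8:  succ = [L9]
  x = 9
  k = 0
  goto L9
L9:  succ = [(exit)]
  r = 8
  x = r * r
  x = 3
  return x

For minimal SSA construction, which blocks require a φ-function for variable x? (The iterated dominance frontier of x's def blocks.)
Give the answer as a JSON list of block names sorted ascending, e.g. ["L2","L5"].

idom tree: L1←L0 L2←L1 L3←L2 L4←L1 L5←L3 L6←L3 L7←L1 L8←L1 L9←L1
Dom∩ at merges:
  L1: preds {L0,L2}: {L0} ∩ {L0,L1,L2} = {L0}; idom=L0
  L7: preds {L4,L6}: {L0,L1,L4} ∩ {L0,L1,L2,L3,L6} = {L0,L1}; idom=L1
  L8: preds {L1,L7}: {L0,L1} ∩ {L0,L1,L7} = {L0,L1}; idom=L1
  L9: preds {L3,L6,L8}: {L0,L1,L2,L3} ∩ {L0,L1,L2,L3,L6} ∩ {L0,L1,L8} = {L0,L1}; idom=L1

DF derivation:
  L1←L0: walk · to L0
  L1←L2: walk L2→L1 to L0
  L7←L4: walk L4 to L1
  L7←L6: walk L6→L3→L2 to L1
  L8←L1: walk · to L1
  L8←L7: walk L7 to L1
  L9←L3: walk L3→L2 to L1
  L9←L6: walk L6→L3→L2 to L1
  L9←L8: walk L8 to L1
  L0 → ∅
  L1 → {L1}
  L2 → {L1,L7,L9}
  L3 → {L7,L9}
  L4 → {L7}
  L5 → ∅
  L6 → {L7,L9}
  L7 → {L8}
  L8 → {L9}
  L9 → ∅

φ for x: defs {L0,L4,L5,L8,L9}
  DF⁺ = {L7,L8,L9}

Answer: ["L7", "L8", "L9"]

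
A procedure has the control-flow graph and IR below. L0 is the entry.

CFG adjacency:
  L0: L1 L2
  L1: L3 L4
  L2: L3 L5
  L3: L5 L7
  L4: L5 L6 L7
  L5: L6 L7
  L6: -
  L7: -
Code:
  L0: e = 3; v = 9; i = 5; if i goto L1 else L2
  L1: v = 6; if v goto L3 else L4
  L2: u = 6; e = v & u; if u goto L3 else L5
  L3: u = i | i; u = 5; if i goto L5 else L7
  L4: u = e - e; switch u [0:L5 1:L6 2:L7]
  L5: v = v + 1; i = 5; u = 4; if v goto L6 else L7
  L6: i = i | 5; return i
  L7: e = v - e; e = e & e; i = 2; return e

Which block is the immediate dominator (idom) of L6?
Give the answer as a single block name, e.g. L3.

Answer: L0

Working:
idom tree: L1←L0 L2←L0 L3←L0 L4←L1 L5←L0 L6←L0 L7←L0
Join-block Dom:
  L3: preds {L1,L2}: {L0,L1} ∩ {L0,L2} = {L0}; idom=L0
  L5: preds {L2,L3,L4}: {L0,L2} ∩ {L0,L3} ∩ {L0,L1,L4} = {L0}; idom=L0
  L6: preds {L4,L5}: {L0,L1,L4} ∩ {L0,L5} = {L0}; idom=L0
  L7: preds {L3,L4,L5}: {L0,L3} ∩ {L0,L1,L4} ∩ {L0,L5} = {L0}; idom=L0

idom(L6) = L0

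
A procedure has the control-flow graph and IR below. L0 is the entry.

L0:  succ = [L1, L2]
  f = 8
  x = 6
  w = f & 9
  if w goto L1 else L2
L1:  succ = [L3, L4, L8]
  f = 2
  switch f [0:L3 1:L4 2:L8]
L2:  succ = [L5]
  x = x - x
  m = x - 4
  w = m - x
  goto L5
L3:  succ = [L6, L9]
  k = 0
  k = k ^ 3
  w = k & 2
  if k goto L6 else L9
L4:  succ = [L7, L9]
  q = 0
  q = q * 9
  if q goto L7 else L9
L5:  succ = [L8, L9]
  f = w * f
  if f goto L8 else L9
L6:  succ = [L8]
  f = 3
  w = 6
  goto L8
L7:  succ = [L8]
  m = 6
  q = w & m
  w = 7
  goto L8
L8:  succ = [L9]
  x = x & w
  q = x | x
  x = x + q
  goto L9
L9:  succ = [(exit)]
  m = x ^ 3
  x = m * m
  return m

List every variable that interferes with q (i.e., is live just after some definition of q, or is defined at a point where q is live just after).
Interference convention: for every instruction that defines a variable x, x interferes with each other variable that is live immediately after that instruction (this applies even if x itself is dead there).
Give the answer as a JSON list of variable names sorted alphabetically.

def/use:
  L0 def {f,w,x} use ∅
  L1 def {f} use ∅
  L2 def {m,w,x} use {x}
  L3 def {k,w} use ∅
  L4 def {q} use ∅
  L5 def {f} use {f,w}
  L6 def {f,w} use ∅
  L7 def {m,q,w} use {w}
  L8 def {q,x} use {w,x}
  L9 def {m,x} use {x}

Backward fixpoint:
  L0 li=∅ lo={f,w,x}
  L1 li={w,x} lo={w,x}
  L2 li={f,x} lo={f,w,x}
  L3 li={x} lo={x}
  L4 li={w,x} lo={w,x}
  L5 li={f,w,x} lo={w,x}
  L6 li={x} lo={w,x}
  L7 li={w,x} lo={w,x}
  L8 li={w,x} lo={x}
  L9 li={x} lo=∅

Interfere edges:
  f: {m,w,x}
  k: {w,x}
  m: {f,w,x}
  q: {w,x}
  w: {f,k,m,q,x}
  x: {f,k,m,q,w}

N(q) = ["w", "x"]

Answer: ["w", "x"]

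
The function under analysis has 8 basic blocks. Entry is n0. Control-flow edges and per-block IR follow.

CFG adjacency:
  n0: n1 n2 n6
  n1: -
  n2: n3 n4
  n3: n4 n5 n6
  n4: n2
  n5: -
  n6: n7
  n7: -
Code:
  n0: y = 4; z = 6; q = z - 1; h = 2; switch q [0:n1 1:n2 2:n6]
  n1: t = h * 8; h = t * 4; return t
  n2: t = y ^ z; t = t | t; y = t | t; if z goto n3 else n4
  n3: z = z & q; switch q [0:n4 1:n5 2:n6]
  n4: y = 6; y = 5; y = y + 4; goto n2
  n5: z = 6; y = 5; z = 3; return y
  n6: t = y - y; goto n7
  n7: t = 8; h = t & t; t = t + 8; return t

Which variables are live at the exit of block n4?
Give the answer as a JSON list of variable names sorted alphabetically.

Per-block:
  n0: {h,q,y,z} / ∅
  n1: {h,t} / {h}
  n2: {t,y} / {y,z}
  n3: {z} / {q,z}
  n4: {y} / ∅
  n5: {y,z} / ∅
  n6: {t} / {y}
  n7: {h,t} / ∅

Liveness:
  n0: in=∅ out={h,q,y,z}
  n1: in={h} out=∅
  n2: in={q,y,z} out={q,y,z}
  n3: in={q,y,z} out={q,y,z}
  n4: in={q,z} out={q,y,z}
  n5: in=∅ out=∅
  n6: in={y} out=∅
  n7: in=∅ out=∅

live-out(n4) = ["q", "y", "z"]

Answer: ["q", "y", "z"]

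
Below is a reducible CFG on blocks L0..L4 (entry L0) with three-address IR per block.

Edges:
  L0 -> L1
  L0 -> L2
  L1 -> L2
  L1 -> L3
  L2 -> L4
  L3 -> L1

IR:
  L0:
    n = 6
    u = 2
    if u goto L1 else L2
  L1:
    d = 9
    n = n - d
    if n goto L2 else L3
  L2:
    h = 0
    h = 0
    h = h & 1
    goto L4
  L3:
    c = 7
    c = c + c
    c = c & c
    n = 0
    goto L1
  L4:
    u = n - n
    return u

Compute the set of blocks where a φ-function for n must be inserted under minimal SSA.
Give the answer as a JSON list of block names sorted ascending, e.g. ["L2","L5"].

idom tree: L1←L0 L2←L0 L3←L1 L4←L2
Dom at joins:
  L1: preds {L0,L3}: {L0} ∩ {L0,L1,L3} = {L0}; idom=L0
  L2: preds {L0,L1}: {L0} ∩ {L0,L1} = {L0}; idom=L0

DF derivation:
  L1←L0: walk · to L0
  L1←L3: walk L3→L1 to L0
  L2←L0: walk · to L0
  L2←L1: walk L1 to L0
  L0: DF=∅
  L1: DF={L1,L2}
  L2: DF=∅
  L3: DF={L1}
  L4: DF=∅

φ for n: defs {L0,L1,L3}
  DF⁺ = {L1,L2}

Answer: ["L1", "L2"]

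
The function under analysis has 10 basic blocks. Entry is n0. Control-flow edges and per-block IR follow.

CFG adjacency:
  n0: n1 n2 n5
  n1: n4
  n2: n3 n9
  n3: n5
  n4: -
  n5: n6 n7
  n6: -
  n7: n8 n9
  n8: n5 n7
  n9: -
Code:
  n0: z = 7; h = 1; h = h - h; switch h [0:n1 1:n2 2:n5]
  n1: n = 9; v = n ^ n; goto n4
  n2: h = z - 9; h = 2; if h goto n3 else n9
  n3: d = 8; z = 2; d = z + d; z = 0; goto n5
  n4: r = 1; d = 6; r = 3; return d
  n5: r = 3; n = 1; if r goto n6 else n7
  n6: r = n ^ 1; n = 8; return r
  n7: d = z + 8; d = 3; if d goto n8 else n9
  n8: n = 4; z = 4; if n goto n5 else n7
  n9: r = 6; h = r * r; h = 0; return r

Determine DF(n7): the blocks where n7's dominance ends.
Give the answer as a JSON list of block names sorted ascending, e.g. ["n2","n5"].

Answer: ["n5", "n7", "n9"]

Working:
idom tree: n1←n0 n2←n0 n3←n2 n4←n1 n5←n0 n6←n5 n7←n5 n8←n7 n9←n0
Dom∩ at merges:
  n5: preds {n0,n3,n8}: {n0} ∩ {n0,n2,n3} ∩ {n0,n5,n7,n8} = {n0}; idom=n0
  n7: preds {n5,n8}: {n0,n5} ∩ {n0,n5,n7,n8} = {n0,n5}; idom=n5
  n9: preds {n2,n7}: {n0,n2} ∩ {n0,n5,n7} = {n0}; idom=n0

DF derivation:
  n5←n0: walk · to n0
  n5←n3: walk n3→n2 to n0
  n5←n8: walk n8→n7→n5 to n0
  n7←n5: walk · to n5
  n7←n8: walk n8→n7 to n5
  n9←n2: walk n2 to n0
  n9←n7: walk n7→n5 to n0
  n0 → ∅
  n1 → ∅
  n2 → {n5,n9}
  n3 → {n5}
  n4 → ∅
  n5 → {n5,n9}
  n6 → ∅
  n7 → {n5,n7,n9}
  n8 → {n5,n7}
  n9 → ∅

DF(n7) = ["n5", "n7", "n9"]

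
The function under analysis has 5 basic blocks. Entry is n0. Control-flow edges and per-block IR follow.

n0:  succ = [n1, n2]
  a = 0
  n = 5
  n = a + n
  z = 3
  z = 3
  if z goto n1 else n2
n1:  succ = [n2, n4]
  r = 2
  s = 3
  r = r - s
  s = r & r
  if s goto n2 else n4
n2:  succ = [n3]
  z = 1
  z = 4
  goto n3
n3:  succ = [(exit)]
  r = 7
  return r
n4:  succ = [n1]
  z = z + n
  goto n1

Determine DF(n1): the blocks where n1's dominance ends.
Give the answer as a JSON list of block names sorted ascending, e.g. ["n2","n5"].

idom tree: n1←n0 n2←n0 n3←n2 n4←n1
Join-block Dom:
  n1: preds {n0,n4}: {n0} ∩ {n0,n1,n4} = {n0}; idom=n0
  n2: preds {n0,n1}: {n0} ∩ {n0,n1} = {n0}; idom=n0

DF walk-up:
  n1←n0: walk · to n0
  n1←n4: walk n4→n1 to n0
  n2←n0: walk · to n0
  n2←n1: walk n1 to n0
  n0: DF=∅
  n1: DF={n1,n2}
  n2: DF=∅
  n3: DF=∅
  n4: DF={n1}

DF(n1) = ["n1", "n2"]

Answer: ["n1", "n2"]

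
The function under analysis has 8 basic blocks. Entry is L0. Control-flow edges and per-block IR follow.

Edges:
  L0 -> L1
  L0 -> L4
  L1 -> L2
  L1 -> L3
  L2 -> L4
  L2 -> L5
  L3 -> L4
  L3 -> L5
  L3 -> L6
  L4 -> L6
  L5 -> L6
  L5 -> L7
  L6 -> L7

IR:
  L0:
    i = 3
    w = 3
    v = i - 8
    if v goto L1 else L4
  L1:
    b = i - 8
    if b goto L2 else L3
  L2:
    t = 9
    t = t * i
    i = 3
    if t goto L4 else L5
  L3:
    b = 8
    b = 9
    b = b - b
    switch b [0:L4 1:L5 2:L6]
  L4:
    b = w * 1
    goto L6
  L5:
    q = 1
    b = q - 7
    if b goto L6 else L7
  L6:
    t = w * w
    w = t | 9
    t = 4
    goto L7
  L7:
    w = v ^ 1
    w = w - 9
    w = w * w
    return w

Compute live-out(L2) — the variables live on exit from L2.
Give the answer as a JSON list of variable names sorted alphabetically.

Answer: ["v", "w"]

Derivation:
Per-block:
  L0: {i,v,w} / ∅
  L1: {b} / {i}
  L2: {i,t} / {i}
  L3: {b} / ∅
  L4: {b} / {w}
  L5: {b,q} / ∅
  L6: {t,w} / {w}
  L7: {w} / {v}

Backward fixpoint:
  L0 li=∅ lo={i,v,w}
  L1 li={i,v,w} lo={i,v,w}
  L2 li={i,v,w} lo={v,w}
  L3 li={v,w} lo={v,w}
  L4 li={v,w} lo={v,w}
  L5 li={v,w} lo={v,w}
  L6 li={v,w} lo={v}
  L7 li={v} lo=∅

live-out(L2) = ["v", "w"]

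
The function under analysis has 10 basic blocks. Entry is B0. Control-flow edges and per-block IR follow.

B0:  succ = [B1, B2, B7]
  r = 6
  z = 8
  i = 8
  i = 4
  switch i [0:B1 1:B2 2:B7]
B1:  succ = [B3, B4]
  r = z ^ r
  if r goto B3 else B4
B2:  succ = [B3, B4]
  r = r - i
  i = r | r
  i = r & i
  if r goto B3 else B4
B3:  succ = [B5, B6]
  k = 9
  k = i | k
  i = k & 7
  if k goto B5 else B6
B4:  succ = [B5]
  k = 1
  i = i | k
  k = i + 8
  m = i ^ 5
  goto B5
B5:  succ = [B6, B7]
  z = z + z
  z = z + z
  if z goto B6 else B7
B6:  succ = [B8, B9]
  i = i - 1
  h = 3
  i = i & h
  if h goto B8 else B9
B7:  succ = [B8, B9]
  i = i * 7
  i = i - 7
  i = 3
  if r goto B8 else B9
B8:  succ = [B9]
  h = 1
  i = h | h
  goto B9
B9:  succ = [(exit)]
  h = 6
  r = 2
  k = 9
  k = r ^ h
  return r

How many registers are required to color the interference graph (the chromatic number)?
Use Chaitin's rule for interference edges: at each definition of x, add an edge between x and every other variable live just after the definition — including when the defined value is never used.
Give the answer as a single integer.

Answer: 4

Derivation:
def/use:
  B0 def {i,r,z} use ∅
  B1 def {r} use {r,z}
  B2 def {i,r} use {i,r}
  B3 def {i,k} use {i}
  B4 def {i,k,m} use {i}
  B5 def {z} use {z}
  B6 def {h,i} use {i}
  B7 def {i} use {i,r}
  B8 def {h,i} use ∅
  B9 def {h,k,r} use ∅

Live sets:
  B0 li=∅ lo={i,r,z}
  B1 li={i,r,z} lo={i,r,z}
  B2 li={i,r,z} lo={i,r,z}
  B3 li={i,r,z} lo={i,r,z}
  B4 li={i,r,z} lo={i,r,z}
  B5 li={i,r,z} lo={i,r}
  B6 li={i} lo=∅
  B7 li={i,r} lo=∅
  B8 li=∅ lo=∅
  B9 li=∅ lo=∅

Conflict graph:
  h — {i,k,r}
  i — {h,k,m,r,z}
  k — {h,i,r,z}
  m — {i,r,z}
  r — {h,i,k,m,z}
  z — {i,k,m,r}

Registers:
  lower bound: {h,i,k,r} mutually conflict ⇒ χ ≥ 4
  assign h→R3 i→R0 k→R2 m→R2 r→R1 z→R3 — no edge inside a register ⇒ χ ≤ 4
  χ = 4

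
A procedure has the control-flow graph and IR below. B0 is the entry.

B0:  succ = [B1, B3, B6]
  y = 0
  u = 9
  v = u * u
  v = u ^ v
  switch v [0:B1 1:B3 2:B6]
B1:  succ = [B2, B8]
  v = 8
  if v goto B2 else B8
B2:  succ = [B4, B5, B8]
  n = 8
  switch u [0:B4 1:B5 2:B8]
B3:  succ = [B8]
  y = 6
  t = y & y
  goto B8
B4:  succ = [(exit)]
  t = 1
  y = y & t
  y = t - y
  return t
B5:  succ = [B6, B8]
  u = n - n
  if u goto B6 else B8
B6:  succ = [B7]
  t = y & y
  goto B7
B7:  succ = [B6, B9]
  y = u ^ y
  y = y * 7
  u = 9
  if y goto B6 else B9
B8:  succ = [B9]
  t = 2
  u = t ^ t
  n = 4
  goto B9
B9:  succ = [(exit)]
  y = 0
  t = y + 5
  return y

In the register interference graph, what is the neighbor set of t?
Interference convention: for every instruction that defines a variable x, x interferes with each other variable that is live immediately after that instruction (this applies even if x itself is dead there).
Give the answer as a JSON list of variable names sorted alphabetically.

Answer: ["u", "y"]

Working:
Per-block:
  B0: {u,v,y} / ∅
  B1: {v} / ∅
  B2: {n} / {u}
  B3: {t,y} / ∅
  B4: {t,y} / {y}
  B5: {u} / {n}
  B6: {t} / {y}
  B7: {u,y} / {u,y}
  B8: {n,t,u} / ∅
  B9: {t,y} / ∅

Liveness:
  B0 li=∅ lo={u,y}
  B1 li={u,y} lo={u,y}
  B2 li={u,y} lo={n,y}
  B3 li=∅ lo=∅
  B4 li={y} lo=∅
  B5 li={n,y} lo={u,y}
  B6 li={u,y} lo={u,y}
  B7 li={u,y} lo={u,y}
  B8 li=∅ lo=∅
  B9 li=∅ lo=∅

Conflict graph:
  n: {u,y}
  t: {u,y}
  u: {n,t,v,y}
  v: {u,y}
  y: {n,t,u,v}

N(t) = ["u", "y"]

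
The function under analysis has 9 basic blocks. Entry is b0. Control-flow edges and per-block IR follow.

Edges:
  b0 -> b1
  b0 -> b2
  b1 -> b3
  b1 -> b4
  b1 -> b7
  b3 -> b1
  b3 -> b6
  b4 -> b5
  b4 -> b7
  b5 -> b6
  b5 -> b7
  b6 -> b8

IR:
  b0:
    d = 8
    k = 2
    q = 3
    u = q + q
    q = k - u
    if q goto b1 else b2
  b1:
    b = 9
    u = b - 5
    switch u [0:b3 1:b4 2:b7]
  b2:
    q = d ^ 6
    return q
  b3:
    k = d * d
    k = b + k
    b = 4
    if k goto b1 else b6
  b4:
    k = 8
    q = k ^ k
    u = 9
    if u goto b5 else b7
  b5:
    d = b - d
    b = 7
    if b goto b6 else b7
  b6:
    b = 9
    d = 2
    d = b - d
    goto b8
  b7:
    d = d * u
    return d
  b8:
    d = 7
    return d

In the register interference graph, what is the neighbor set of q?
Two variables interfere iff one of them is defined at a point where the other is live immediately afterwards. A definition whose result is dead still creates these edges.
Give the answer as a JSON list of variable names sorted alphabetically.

Answer: ["b", "d", "k"]

Derivation:
Per-block:
  b0 def {d,k,q,u} use ∅
  b1 def {b,u} use ∅
  b2 def {q} use {d}
  b3 def {b,k} use {b,d}
  b4 def {k,q,u} use ∅
  b5 def {b,d} use {b,d}
  b6 def {b,d} use ∅
  b7 def {d} use {d,u}
  b8 def {d} use ∅

Live sets:
  live b0: ∅→{d}
  live b1: {d}→{b,d,u}
  live b2: {d}→∅
  live b3: {b,d}→{d}
  live b4: {b,d}→{b,d,u}
  live b5: {b,d,u}→{d,u}
  live b6: ∅→∅
  live b7: {d,u}→∅
  live b8: ∅→∅

Interference:
  b: {d,k,q,u}
  d: {b,k,q,u}
  k: {b,d,q,u}
  q: {b,d,k}
  u: {b,d,k}

N(q) = ["b", "d", "k"]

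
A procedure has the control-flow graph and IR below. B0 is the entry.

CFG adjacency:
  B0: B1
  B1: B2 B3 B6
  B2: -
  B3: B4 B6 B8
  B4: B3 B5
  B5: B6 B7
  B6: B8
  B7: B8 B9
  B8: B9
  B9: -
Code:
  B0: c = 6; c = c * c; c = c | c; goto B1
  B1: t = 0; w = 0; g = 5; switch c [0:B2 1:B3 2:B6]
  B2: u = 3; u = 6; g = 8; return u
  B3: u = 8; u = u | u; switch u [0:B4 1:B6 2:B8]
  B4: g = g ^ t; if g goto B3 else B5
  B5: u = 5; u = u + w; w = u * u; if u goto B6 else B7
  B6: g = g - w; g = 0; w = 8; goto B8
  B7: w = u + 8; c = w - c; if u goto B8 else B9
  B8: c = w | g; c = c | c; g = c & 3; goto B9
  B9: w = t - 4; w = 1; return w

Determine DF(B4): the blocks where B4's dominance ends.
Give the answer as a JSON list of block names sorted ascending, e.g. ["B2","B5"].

Answer: ["B3", "B6", "B8", "B9"]

Working:
idom tree: B1←B0 B2←B1 B3←B1 B4←B3 B5←B4 B6←B1 B7←B5 B8←B1 B9←B1
Join-block Dom:
  B3: preds {B1,B4}: {B0,B1} ∩ {B0,B1,B3,B4} = {B0,B1}; idom=B1
  B6: preds {B1,B3,B5}: {B0,B1} ∩ {B0,B1,B3} ∩ {B0,B1,B3,B4,B5} = {B0,B1}; idom=B1
  B8: preds {B3,B6,B7}: {B0,B1,B3} ∩ {B0,B1,B6} ∩ {B0,B1,B3,B4,B5,B7} = {B0,B1}; idom=B1
  B9: preds {B7,B8}: {B0,B1,B3,B4,B5,B7} ∩ {B0,B1,B8} = {B0,B1}; idom=B1

DF walk-up:
  B3←B1: walk · to B1
  B3←B4: walk B4→B3 to B1
  B6←B1: walk · to B1
  B6←B3: walk B3 to B1
  B6←B5: walk B5→B4→B3 to B1
  B8←B3: walk B3 to B1
  B8←B6: walk B6 to B1
  B8←B7: walk B7→B5→B4→B3 to B1
  B9←B7: walk B7→B5→B4→B3 to B1
  B9←B8: walk B8 to B1
  DF(B0)=∅
  DF(B1)=∅
  DF(B2)=∅
  DF(B3)={B3,B6,B8,B9}
  DF(B4)={B3,B6,B8,B9}
  DF(B5)={B6,B8,B9}
  DF(B6)={B8}
  DF(B7)={B8,B9}
  DF(B8)={B9}
  DF(B9)=∅

DF(B4) = ["B3", "B6", "B8", "B9"]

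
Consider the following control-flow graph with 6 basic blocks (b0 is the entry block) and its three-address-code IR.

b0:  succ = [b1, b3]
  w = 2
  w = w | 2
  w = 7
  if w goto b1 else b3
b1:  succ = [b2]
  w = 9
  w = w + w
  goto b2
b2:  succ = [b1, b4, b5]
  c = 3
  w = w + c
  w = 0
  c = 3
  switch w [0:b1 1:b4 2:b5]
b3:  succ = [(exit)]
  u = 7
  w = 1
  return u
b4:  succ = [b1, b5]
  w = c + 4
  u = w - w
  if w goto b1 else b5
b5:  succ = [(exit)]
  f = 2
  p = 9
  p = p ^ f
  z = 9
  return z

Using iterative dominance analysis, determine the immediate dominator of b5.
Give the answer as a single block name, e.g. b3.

idom tree: b1←b0 b2←b1 b3←b0 b4←b2 b5←b2
Join-block Dom:
  b1: preds {b0,b2,b4}: {b0} ∩ {b0,b1,b2} ∩ {b0,b1,b2,b4} = {b0}; idom=b0
  b5: preds {b2,b4}: {b0,b1,b2} ∩ {b0,b1,b2,b4} = {b0,b1,b2}; idom=b2

idom(b5) = b2

Answer: b2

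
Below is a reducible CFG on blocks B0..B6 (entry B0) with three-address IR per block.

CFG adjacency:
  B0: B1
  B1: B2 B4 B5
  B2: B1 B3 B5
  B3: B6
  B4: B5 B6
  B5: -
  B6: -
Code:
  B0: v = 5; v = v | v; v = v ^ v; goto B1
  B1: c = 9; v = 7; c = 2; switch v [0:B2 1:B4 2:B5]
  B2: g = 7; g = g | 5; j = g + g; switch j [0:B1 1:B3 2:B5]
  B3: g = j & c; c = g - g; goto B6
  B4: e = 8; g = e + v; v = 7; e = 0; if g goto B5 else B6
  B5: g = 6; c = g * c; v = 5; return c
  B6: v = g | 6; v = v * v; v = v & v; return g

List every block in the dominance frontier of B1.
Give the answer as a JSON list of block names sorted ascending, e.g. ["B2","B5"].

idom tree: B1←B0 B2←B1 B3←B2 B4←B1 B5←B1 B6←B1
Dom∩ at merges:
  B1: preds {B0,B2}: {B0} ∩ {B0,B1,B2} = {B0}; idom=B0
  B5: preds {B1,B2,B4}: {B0,B1} ∩ {B0,B1,B2} ∩ {B0,B1,B4} = {B0,B1}; idom=B1
  B6: preds {B3,B4}: {B0,B1,B2,B3} ∩ {B0,B1,B4} = {B0,B1}; idom=B1

DF walk-up:
  join B1 pred B0: · stop@B0
  join B1 pred B2: B2→B1 stop@B0
  join B5 pred B1: · stop@B1
  join B5 pred B2: B2 stop@B1
  join B5 pred B4: B4 stop@B1
  join B6 pred B3: B3→B2 stop@B1
  join B6 pred B4: B4 stop@B1
  B0 → ∅
  B1 → {B1}
  B2 → {B1,B5,B6}
  B3 → {B6}
  B4 → {B5,B6}
  B5 → ∅
  B6 → ∅

DF(B1) = ["B1"]

Answer: ["B1"]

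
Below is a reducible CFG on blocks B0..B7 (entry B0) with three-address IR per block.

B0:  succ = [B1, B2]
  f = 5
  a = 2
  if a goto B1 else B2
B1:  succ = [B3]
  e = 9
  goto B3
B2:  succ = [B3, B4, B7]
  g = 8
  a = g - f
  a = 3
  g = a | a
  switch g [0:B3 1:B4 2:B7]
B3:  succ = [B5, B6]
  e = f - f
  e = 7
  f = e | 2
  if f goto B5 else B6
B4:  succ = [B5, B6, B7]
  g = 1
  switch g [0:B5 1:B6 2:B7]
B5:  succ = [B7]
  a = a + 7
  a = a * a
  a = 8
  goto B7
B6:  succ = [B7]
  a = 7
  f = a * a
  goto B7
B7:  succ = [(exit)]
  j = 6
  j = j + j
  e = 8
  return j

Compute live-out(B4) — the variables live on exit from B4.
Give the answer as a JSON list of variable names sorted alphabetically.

def/use:
  B0: def={a,f} ue=∅
  B1: def={e} ue=∅
  B2: def={a,g} ue={f}
  B3: def={e,f} ue={f}
  B4: def={g} ue=∅
  B5: def={a} ue={a}
  B6: def={a,f} ue=∅
  B7: def={e,j} ue=∅

Live sets:
  live B0: ∅→{a,f}
  live B1: {a,f}→{a,f}
  live B2: {f}→{a,f}
  live B3: {a,f}→{a}
  live B4: {a}→{a}
  live B5: {a}→∅
  live B6: ∅→∅
  live B7: ∅→∅

live-out(B4) = ["a"]

Answer: ["a"]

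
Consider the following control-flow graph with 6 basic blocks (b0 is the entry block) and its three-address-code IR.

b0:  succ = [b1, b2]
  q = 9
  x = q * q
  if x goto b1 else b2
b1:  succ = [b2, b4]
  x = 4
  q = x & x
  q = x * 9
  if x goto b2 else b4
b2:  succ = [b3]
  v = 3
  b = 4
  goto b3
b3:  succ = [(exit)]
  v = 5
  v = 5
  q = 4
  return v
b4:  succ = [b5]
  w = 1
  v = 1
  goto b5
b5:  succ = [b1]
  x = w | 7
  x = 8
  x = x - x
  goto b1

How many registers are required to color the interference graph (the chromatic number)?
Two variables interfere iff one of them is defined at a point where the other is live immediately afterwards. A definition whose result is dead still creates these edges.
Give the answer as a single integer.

Block summaries:
  b0: {q,x} / ∅
  b1: {q,x} / ∅
  b2: {b,v} / ∅
  b3: {q,v} / ∅
  b4: {v,w} / ∅
  b5: {x} / {w}

Liveness:
  live b0: ∅→∅
  live b1: ∅→∅
  live b2: ∅→∅
  live b3: ∅→∅
  live b4: ∅→{w}
  live b5: {w}→∅

Interference:
  b↔∅
  q↔{v,x}
  v↔{q,w}
  w↔{v}
  x↔{q}

Registers:
  clique {q,v} ⇒ need ≥ 2
  2-colouring: r0={b,q,w}  r1={v,x}
  χ = 2

Answer: 2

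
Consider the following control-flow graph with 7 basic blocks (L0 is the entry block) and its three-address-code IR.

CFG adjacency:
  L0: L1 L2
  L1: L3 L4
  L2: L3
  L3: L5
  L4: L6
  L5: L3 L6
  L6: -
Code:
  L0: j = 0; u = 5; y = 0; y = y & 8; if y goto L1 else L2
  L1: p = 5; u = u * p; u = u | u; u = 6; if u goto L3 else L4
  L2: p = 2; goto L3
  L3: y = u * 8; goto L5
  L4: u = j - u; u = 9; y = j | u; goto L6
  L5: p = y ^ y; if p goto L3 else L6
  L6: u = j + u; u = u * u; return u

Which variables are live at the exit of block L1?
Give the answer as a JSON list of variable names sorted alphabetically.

def/use:
  L0: def={j,u,y} ue=∅
  L1: def={p,u} ue={u}
  L2: def={p} ue=∅
  L3: def={y} ue={u}
  L4: def={u,y} ue={j,u}
  L5: def={p} ue={y}
  L6: def={u} ue={j,u}

Liveness:
  L0 li=∅ lo={j,u}
  L1 li={j,u} lo={j,u}
  L2 li={j,u} lo={j,u}
  L3 li={j,u} lo={j,u,y}
  L4 li={j,u} lo={j,u}
  L5 li={j,u,y} lo={j,u}
  L6 li={j,u} lo=∅

live-out(L1) = ["j", "u"]

Answer: ["j", "u"]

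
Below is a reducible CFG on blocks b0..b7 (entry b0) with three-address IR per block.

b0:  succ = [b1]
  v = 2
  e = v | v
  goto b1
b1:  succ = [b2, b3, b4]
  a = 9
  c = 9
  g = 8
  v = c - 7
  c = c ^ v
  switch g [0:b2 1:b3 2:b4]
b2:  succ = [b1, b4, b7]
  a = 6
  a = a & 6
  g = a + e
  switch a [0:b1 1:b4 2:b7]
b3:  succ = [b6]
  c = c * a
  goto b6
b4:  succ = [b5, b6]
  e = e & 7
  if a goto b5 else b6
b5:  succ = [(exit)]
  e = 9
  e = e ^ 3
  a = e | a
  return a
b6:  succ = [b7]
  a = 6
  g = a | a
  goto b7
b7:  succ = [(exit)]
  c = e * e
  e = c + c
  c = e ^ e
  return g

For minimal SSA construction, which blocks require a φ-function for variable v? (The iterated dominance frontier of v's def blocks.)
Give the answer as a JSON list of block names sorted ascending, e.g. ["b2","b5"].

Answer: ["b1"]

Working:
idom tree: b1←b0 b2←b1 b3←b1 b4←b1 b5←b4 b6←b1 b7←b1
Dom at joins:
  b1: preds {b0,b2}: {b0} ∩ {b0,b1,b2} = {b0}; idom=b0
  b4: preds {b1,b2}: {b0,b1} ∩ {b0,b1,b2} = {b0,b1}; idom=b1
  b6: preds {b3,b4}: {b0,b1,b3} ∩ {b0,b1,b4} = {b0,b1}; idom=b1
  b7: preds {b2,b6}: {b0,b1,b2} ∩ {b0,b1,b6} = {b0,b1}; idom=b1

Frontier:
  join b1 pred b0: · stop@b0
  join b1 pred b2: b2→b1 stop@b0
  join b4 pred b1: · stop@b1
  join b4 pred b2: b2 stop@b1
  join b6 pred b3: b3 stop@b1
  join b6 pred b4: b4 stop@b1
  join b7 pred b2: b2 stop@b1
  join b7 pred b6: b6 stop@b1
  b0: DF=∅
  b1: DF={b1}
  b2: DF={b1,b4,b7}
  b3: DF={b6}
  b4: DF={b6}
  b5: DF=∅
  b6: DF={b7}
  b7: DF=∅

φ for v: defs {b0,b1}
  DF⁺ = {b1}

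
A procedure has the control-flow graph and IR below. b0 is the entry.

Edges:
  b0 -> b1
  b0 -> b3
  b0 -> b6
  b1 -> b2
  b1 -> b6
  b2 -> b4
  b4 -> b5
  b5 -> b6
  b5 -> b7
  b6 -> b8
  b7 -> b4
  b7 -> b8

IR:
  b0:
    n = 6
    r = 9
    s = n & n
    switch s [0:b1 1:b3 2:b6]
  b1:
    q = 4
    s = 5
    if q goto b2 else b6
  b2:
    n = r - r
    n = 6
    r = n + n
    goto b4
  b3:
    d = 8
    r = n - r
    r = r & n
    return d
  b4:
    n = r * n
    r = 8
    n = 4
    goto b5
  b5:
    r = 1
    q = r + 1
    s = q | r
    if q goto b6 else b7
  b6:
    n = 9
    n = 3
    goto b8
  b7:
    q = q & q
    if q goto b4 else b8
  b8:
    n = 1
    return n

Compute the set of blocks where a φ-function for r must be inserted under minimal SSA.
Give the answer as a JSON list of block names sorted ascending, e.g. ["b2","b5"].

idom tree: b1←b0 b2←b1 b3←b0 b4←b2 b5←b4 b6←b0 b7←b5 b8←b0
Dom at joins:
  b4: preds {b2,b7}: {b0,b1,b2} ∩ {b0,b1,b2,b4,b5,b7} = {b0,b1,b2}; idom=b2
  b6: preds {b0,b1,b5}: {b0} ∩ {b0,b1} ∩ {b0,b1,b2,b4,b5} = {b0}; idom=b0
  b8: preds {b6,b7}: {b0,b6} ∩ {b0,b1,b2,b4,b5,b7} = {b0}; idom=b0

DF walk-up:
  b4←b2: walk · to b2
  b4←b7: walk b7→b5→b4 to b2
  b6←b0: walk · to b0
  b6←b1: walk b1 to b0
  b6←b5: walk b5→b4→b2→b1 to b0
  b8←b6: walk b6 to b0
  b8←b7: walk b7→b5→b4→b2→b1 to b0
  b0 → ∅
  b1 → {b6,b8}
  b2 → {b6,b8}
  b3 → ∅
  b4 → {b4,b6,b8}
  b5 → {b4,b6,b8}
  b6 → {b8}
  b7 → {b4,b8}
  b8 → ∅

φ for r: defs {b0,b2,b3,b4,b5}
  DF⁺ = {b4,b6,b8}

Answer: ["b4", "b6", "b8"]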